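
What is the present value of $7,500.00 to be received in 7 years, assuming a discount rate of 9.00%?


Present value formula: PV = FV / (1 + r)^t
PV = $7,500.00 / (1 + 0.09)^7
PV = $7,500.00 / 1.828039
PV = $4,102.76

PV = FV / (1 + r)^t = $4,102.76


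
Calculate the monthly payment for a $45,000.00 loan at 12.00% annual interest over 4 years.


Loan payment formula: PMT = PV × r / (1 − (1 + r)^(−n))
Monthly rate r = 0.12/12 = 0.01, n = 48 months
Denominator: 1 − (1 + 0.12/12)^(−48) = 0.379740
PMT = $45,000.00 × (0.12/12) / 0.379740
PMT = $1,185.02 per month

PMT = PV × r / (1-(1+r)^(-n)) = $1,185.02/month


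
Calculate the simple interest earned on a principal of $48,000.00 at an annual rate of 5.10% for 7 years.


Simple interest formula: I = P × r × t
I = $48,000.00 × 0.051 × 7
I = $17,136.00

I = P × r × t = $17,136.00


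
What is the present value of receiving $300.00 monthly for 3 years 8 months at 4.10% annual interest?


Present value of an ordinary annuity: PV = PMT × (1 − (1 + r)^(−n)) / r
Monthly rate r = 0.041/12 ≈ 0.00341667, n = 44
PV = $300.00 × (1 − (1 + 0.041/12)^(−44)) / (0.041/12)
PV = $300.00 × 40.787818
PV = $12,236.35

PV = PMT × (1-(1+r)^(-n))/r = $12,236.35


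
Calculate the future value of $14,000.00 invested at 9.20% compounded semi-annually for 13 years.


Compound interest formula: A = P(1 + r/n)^(nt)
A = $14,000.00 × (1 + 0.092/2)^(2 × 13)
Growth factor: (1 + 0.092/2)^26 = 3.219762
A = $14,000.00 × 3.219762
A = $45,076.67

A = P(1 + r/n)^(nt) = $45,076.67


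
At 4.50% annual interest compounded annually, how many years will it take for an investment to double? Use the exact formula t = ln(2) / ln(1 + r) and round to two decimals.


Doubling condition: (1 + r)^t = 2
Take ln of both sides: t × ln(1 + r) = ln(2)
t = ln(2) / ln(1 + r)
t = 0.693147 / 0.044017
t = 15.75

t = ln(2) / ln(1 + r) = 15.75 years


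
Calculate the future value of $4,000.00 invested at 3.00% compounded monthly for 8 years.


Compound interest formula: A = P(1 + r/n)^(nt)
A = $4,000.00 × (1 + 0.03/12)^(12 × 8)
Growth factor: (1 + 0.03/12)^96 = 1.270868
A = $4,000.00 × 1.270868
A = $5,083.47

A = P(1 + r/n)^(nt) = $5,083.47


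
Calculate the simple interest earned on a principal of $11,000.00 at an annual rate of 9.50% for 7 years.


Simple interest formula: I = P × r × t
I = $11,000.00 × 0.095 × 7
I = $7,315.00

I = P × r × t = $7,315.00


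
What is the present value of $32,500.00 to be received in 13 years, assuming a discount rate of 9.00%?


Present value formula: PV = FV / (1 + r)^t
PV = $32,500.00 / (1 + 0.09)^13
PV = $32,500.00 / 3.0658046
PV = $10,600.81

PV = FV / (1 + r)^t = $10,600.81


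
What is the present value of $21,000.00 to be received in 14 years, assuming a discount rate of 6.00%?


Present value formula: PV = FV / (1 + r)^t
PV = $21,000.00 / (1 + 0.06)^14
PV = $21,000.00 / 2.260904
PV = $9,288.32

PV = FV / (1 + r)^t = $9,288.32


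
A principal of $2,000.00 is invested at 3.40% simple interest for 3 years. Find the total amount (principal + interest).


Total amount formula: A = P(1 + rt) = P + P·r·t
Interest: I = P × r × t = $2,000.00 × 0.034 × 3 = $204.00
A = P + I = $2,000.00 + $204.00 = $2,204.00

A = P + I = P(1 + rt) = $2,204.00


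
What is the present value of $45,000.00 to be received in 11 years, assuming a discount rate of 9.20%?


Present value formula: PV = FV / (1 + r)^t
PV = $45,000.00 / (1 + 0.092)^11
PV = $45,000.00 / 2.632989
PV = $17,090.84

PV = FV / (1 + r)^t = $17,090.84


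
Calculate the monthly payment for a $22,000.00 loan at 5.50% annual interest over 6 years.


Loan payment formula: PMT = PV × r / (1 − (1 + r)^(−n))
Monthly rate r = 0.055/12 ≈ 0.00458333, n = 72 months
Denominator: 1 − (1 + 0.055/12)^(−72) = 0.280534
PMT = $22,000.00 × (0.055/12) / 0.280534
PMT = $359.43 per month

PMT = PV × r / (1-(1+r)^(-n)) = $359.43/month


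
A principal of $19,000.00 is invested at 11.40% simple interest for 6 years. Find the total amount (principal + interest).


Total amount formula: A = P(1 + rt) = P + P·r·t
Interest: I = P × r × t = $19,000.00 × 0.114 × 6 = $12,996.00
A = P + I = $19,000.00 + $12,996.00 = $31,996.00

A = P + I = P(1 + rt) = $31,996.00


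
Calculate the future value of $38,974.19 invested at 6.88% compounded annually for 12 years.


Compound interest formula: A = P(1 + r/n)^(nt)
A = $38,974.19 × (1 + 0.0688/1)^(1 × 12)
Growth factor: (1 + 0.0688/1)^12 = 2.222068
A = $38,974.19 × 2.222068
A = $86,603.30

A = P(1 + r/n)^(nt) = $86,603.30


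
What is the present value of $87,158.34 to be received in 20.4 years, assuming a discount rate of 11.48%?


Present value formula: PV = FV / (1 + r)^t
PV = $87,158.34 / (1 + 0.1148)^20.4
PV = $87,158.34 / 9.179478
PV = $9,494.91

PV = FV / (1 + r)^t = $9,494.91


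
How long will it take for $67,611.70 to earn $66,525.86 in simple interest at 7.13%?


Rearrange the simple interest formula for t:
I = P × r × t  ⇒  t = I / (P × r)
t = $66,525.86 / ($67,611.70 × 0.0713)
t = 13.8

t = I/(P×r) = 13.8 years


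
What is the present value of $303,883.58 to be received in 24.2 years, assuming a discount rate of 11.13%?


Present value formula: PV = FV / (1 + r)^t
PV = $303,883.58 / (1 + 0.1113)^24.2
PV = $303,883.58 / 12.856354
PV = $23,636.84

PV = FV / (1 + r)^t = $23,636.84


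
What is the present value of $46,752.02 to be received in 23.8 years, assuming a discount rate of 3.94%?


Present value formula: PV = FV / (1 + r)^t
PV = $46,752.02 / (1 + 0.0394)^23.8
PV = $46,752.02 / 2.508583
PV = $18,636.82

PV = FV / (1 + r)^t = $18,636.82


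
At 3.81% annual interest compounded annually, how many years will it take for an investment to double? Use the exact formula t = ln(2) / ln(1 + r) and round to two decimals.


Doubling condition: (1 + r)^t = 2
Take ln of both sides: t × ln(1 + r) = ln(2)
t = ln(2) / ln(1 + r)
t = 0.693147 / 0.037392
t = 18.54

t = ln(2) / ln(1 + r) = 18.54 years


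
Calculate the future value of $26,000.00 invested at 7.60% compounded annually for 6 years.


Compound interest formula: A = P(1 + r/n)^(nt)
A = $26,000.00 × (1 + 0.076/1)^(1 × 6)
Growth factor: (1 + 0.076/1)^6 = 1.5519354
A = $26,000.00 × 1.5519354
A = $40,350.32

A = P(1 + r/n)^(nt) = $40,350.32


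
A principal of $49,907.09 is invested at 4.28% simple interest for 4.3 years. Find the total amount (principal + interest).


Total amount formula: A = P(1 + rt) = P + P·r·t
Interest: I = P × r × t = $49,907.09 × 0.0428 × 4.3 = $9,184.90
A = P + I = $49,907.09 + $9,184.90 = $59,091.99

A = P + I = P(1 + rt) = $59,091.99


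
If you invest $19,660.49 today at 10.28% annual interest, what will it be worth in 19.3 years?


Future value formula: FV = PV × (1 + r)^t
FV = $19,660.49 × (1 + 0.1028)^19.3
FV = $19,660.49 × 6.6097863
FV = $129,951.64

FV = PV × (1 + r)^t = $129,951.64


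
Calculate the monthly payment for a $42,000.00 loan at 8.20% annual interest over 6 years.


Loan payment formula: PMT = PV × r / (1 − (1 + r)^(−n))
Monthly rate r = 0.082/12 ≈ 0.00683333, n = 72 months
Denominator: 1 − (1 + 0.082/12)^(−72) = 0.387574
PMT = $42,000.00 × (0.082/12) / 0.387574
PMT = $740.50 per month

PMT = PV × r / (1-(1+r)^(-n)) = $740.50/month


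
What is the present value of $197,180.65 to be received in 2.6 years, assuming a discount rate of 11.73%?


Present value formula: PV = FV / (1 + r)^t
PV = $197,180.65 / (1 + 0.1173)^2.6
PV = $197,180.65 / 1.334263104
PV = $147,782.43

PV = FV / (1 + r)^t = $147,782.43


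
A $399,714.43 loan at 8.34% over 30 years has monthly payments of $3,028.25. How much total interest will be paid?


Total paid over the life of the loan = PMT × n.
Total paid = $3,028.25 × 360 = $1,090,170.00
Total interest = total paid − principal = $1,090,170.00 − $399,714.43 = $690,455.57

Total interest = (PMT × n) - PV = $690,455.57


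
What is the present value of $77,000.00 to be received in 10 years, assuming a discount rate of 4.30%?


Present value formula: PV = FV / (1 + r)^t
PV = $77,000.00 / (1 + 0.043)^10
PV = $77,000.00 / 1.5235022
PV = $50,541.44

PV = FV / (1 + r)^t = $50,541.44


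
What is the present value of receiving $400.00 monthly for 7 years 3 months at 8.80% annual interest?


Present value of an ordinary annuity: PV = PMT × (1 − (1 + r)^(−n)) / r
Monthly rate r = 0.088/12 ≈ 0.00733333, n = 87
PV = $400.00 × (1 − (1 + 0.088/12)^(−87)) / (0.088/12)
PV = $400.00 × 64.148254
PV = $25,659.30

PV = PMT × (1-(1+r)^(-n))/r = $25,659.30


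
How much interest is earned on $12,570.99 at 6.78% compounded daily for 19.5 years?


Compound interest earned = final amount − principal.
A = P(1 + r/n)^(nt) = $12,570.99 × (1 + 0.0678/365)^(365 × 19.5) = $47,151.65
Interest = A − P = $47,151.65 − $12,570.99 = $34,580.66

Interest = A - P = $34,580.66


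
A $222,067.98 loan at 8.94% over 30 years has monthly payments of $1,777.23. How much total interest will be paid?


Total paid over the life of the loan = PMT × n.
Total paid = $1,777.23 × 360 = $639,802.80
Total interest = total paid − principal = $639,802.80 − $222,067.98 = $417,734.82

Total interest = (PMT × n) - PV = $417,734.82


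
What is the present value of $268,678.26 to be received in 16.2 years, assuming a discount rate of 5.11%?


Present value formula: PV = FV / (1 + r)^t
PV = $268,678.26 / (1 + 0.0511)^16.2
PV = $268,678.26 / 2.2419885
PV = $119,839.27

PV = FV / (1 + r)^t = $119,839.27


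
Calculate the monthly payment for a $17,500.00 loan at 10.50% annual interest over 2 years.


Loan payment formula: PMT = PV × r / (1 − (1 + r)^(−n))
Monthly rate r = 0.105/12 = 0.00875, n = 24 months
Denominator: 1 − (1 + 0.105/12)^(−24) = 0.188675
PMT = $17,500.00 × (0.105/12) / 0.188675
PMT = $811.58 per month

PMT = PV × r / (1-(1+r)^(-n)) = $811.58/month


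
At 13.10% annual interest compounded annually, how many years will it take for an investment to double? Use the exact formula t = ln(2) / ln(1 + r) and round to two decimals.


Doubling condition: (1 + r)^t = 2
Take ln of both sides: t × ln(1 + r) = ln(2)
t = ln(2) / ln(1 + r)
t = 0.693147 / 0.123102
t = 5.63

t = ln(2) / ln(1 + r) = 5.63 years


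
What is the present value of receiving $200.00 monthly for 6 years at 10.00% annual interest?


Present value of an ordinary annuity: PV = PMT × (1 − (1 + r)^(−n)) / r
Monthly rate r = 0.1/12 ≈ 0.00833333, n = 72
PV = $200.00 × (1 − (1 + 0.1/12)^(−72)) / (0.1/12)
PV = $200.00 × 53.978665
PV = $10,795.73

PV = PMT × (1-(1+r)^(-n))/r = $10,795.73


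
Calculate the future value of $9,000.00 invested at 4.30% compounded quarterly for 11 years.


Compound interest formula: A = P(1 + r/n)^(nt)
A = $9,000.00 × (1 + 0.043/4)^(4 × 11)
Growth factor: (1 + 0.043/4)^44 = 1.6007555
A = $9,000.00 × 1.6007555
A = $14,406.80

A = P(1 + r/n)^(nt) = $14,406.80


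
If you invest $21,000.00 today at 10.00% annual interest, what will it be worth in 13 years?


Future value formula: FV = PV × (1 + r)^t
FV = $21,000.00 × (1 + 0.1)^13
FV = $21,000.00 × 3.4522712
FV = $72,497.70

FV = PV × (1 + r)^t = $72,497.70


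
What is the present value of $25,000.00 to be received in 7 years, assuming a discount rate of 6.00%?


Present value formula: PV = FV / (1 + r)^t
PV = $25,000.00 / (1 + 0.06)^7
PV = $25,000.00 / 1.503630
PV = $16,626.43

PV = FV / (1 + r)^t = $16,626.43


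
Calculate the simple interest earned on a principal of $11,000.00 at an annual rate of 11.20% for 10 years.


Simple interest formula: I = P × r × t
I = $11,000.00 × 0.112 × 10
I = $12,320.00

I = P × r × t = $12,320.00


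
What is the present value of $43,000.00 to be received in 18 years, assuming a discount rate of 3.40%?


Present value formula: PV = FV / (1 + r)^t
PV = $43,000.00 / (1 + 0.034)^18
PV = $43,000.00 / 1.825449
PV = $23,555.85

PV = FV / (1 + r)^t = $23,555.85


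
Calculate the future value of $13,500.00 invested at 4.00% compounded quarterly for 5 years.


Compound interest formula: A = P(1 + r/n)^(nt)
A = $13,500.00 × (1 + 0.04/4)^(4 × 5)
Growth factor: (1 + 0.04/4)^20 = 1.22019004
A = $13,500.00 × 1.22019004
A = $16,472.57

A = P(1 + r/n)^(nt) = $16,472.57


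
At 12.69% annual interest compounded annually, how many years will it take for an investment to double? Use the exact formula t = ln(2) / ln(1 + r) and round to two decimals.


Doubling condition: (1 + r)^t = 2
Take ln of both sides: t × ln(1 + r) = ln(2)
t = ln(2) / ln(1 + r)
t = 0.693147 / 0.119470
t = 5.80

t = ln(2) / ln(1 + r) = 5.80 years


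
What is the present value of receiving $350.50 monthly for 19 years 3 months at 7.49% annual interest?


Present value of an ordinary annuity: PV = PMT × (1 − (1 + r)^(−n)) / r
Monthly rate r = 0.0749/12 ≈ 0.00624167, n = 231
PV = $350.50 × (1 − (1 + 0.0749/12)^(−231)) / (0.0749/12)
PV = $350.50 × 122.153609
PV = $42,814.84

PV = PMT × (1-(1+r)^(-n))/r = $42,814.84


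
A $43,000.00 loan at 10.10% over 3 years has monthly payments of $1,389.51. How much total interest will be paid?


Total paid over the life of the loan = PMT × n.
Total paid = $1,389.51 × 36 = $50,022.36
Total interest = total paid − principal = $50,022.36 − $43,000.00 = $7,022.36

Total interest = (PMT × n) - PV = $7,022.36


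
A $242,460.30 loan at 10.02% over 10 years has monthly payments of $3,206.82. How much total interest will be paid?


Total paid over the life of the loan = PMT × n.
Total paid = $3,206.82 × 120 = $384,818.40
Total interest = total paid − principal = $384,818.40 − $242,460.30 = $142,358.10

Total interest = (PMT × n) - PV = $142,358.10


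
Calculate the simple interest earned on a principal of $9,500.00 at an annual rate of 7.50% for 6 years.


Simple interest formula: I = P × r × t
I = $9,500.00 × 0.075 × 6
I = $4,275.00

I = P × r × t = $4,275.00


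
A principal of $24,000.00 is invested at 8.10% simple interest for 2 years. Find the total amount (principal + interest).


Total amount formula: A = P(1 + rt) = P + P·r·t
Interest: I = P × r × t = $24,000.00 × 0.081 × 2 = $3,888.00
A = P + I = $24,000.00 + $3,888.00 = $27,888.00

A = P + I = P(1 + rt) = $27,888.00


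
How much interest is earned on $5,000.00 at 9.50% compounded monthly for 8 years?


Compound interest earned = final amount − principal.
A = P(1 + r/n)^(nt) = $5,000.00 × (1 + 0.095/12)^(12 × 8) = $10,659.43
Interest = A − P = $10,659.43 − $5,000.00 = $5,659.43

Interest = A - P = $5,659.43


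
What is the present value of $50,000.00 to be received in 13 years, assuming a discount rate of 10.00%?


Present value formula: PV = FV / (1 + r)^t
PV = $50,000.00 / (1 + 0.1)^13
PV = $50,000.00 / 3.452271
PV = $14,483.22

PV = FV / (1 + r)^t = $14,483.22


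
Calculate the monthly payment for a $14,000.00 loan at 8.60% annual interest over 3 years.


Loan payment formula: PMT = PV × r / (1 − (1 + r)^(−n))
Monthly rate r = 0.086/12 ≈ 0.00716667, n = 36 months
Denominator: 1 − (1 + 0.086/12)^(−36) = 0.226694
PMT = $14,000.00 × (0.086/12) / 0.226694
PMT = $442.59 per month

PMT = PV × r / (1-(1+r)^(-n)) = $442.59/month


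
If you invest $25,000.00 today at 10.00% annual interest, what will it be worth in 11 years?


Future value formula: FV = PV × (1 + r)^t
FV = $25,000.00 × (1 + 0.1)^11
FV = $25,000.00 × 2.8531167
FV = $71,327.92

FV = PV × (1 + r)^t = $71,327.92


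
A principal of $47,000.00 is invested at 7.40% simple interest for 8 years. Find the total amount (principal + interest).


Total amount formula: A = P(1 + rt) = P + P·r·t
Interest: I = P × r × t = $47,000.00 × 0.074 × 8 = $27,824.00
A = P + I = $47,000.00 + $27,824.00 = $74,824.00

A = P + I = P(1 + rt) = $74,824.00


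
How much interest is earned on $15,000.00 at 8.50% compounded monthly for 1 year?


Compound interest earned = final amount − principal.
A = P(1 + r/n)^(nt) = $15,000.00 × (1 + 0.085/12)^(12 × 1) = $16,325.86
Interest = A − P = $16,325.86 − $15,000.00 = $1,325.86

Interest = A - P = $1,325.86


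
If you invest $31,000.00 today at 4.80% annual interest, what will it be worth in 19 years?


Future value formula: FV = PV × (1 + r)^t
FV = $31,000.00 × (1 + 0.048)^19
FV = $31,000.00 × 2.4370496
FV = $75,548.54

FV = PV × (1 + r)^t = $75,548.54


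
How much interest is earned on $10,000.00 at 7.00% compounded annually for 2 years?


Compound interest earned = final amount − principal.
A = P(1 + r/n)^(nt) = $10,000.00 × (1 + 0.07/1)^(1 × 2) = $11,449.00
Interest = A − P = $11,449.00 − $10,000.00 = $1,449.00

Interest = A - P = $1,449.00


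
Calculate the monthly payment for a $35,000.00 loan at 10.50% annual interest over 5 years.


Loan payment formula: PMT = PV × r / (1 − (1 + r)^(−n))
Monthly rate r = 0.105/12 = 0.00875, n = 60 months
Denominator: 1 − (1 + 0.105/12)^(−60) = 0.407092
PMT = $35,000.00 × (0.105/12) / 0.407092
PMT = $752.29 per month

PMT = PV × r / (1-(1+r)^(-n)) = $752.29/month


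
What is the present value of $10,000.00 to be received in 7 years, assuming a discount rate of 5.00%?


Present value formula: PV = FV / (1 + r)^t
PV = $10,000.00 / (1 + 0.05)^7
PV = $10,000.00 / 1.4071004
PV = $7,106.81

PV = FV / (1 + r)^t = $7,106.81


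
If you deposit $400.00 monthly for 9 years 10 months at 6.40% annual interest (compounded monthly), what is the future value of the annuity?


Future value of an ordinary annuity: FV = PMT × ((1 + r)^n − 1) / r
Monthly rate r = 0.064/12 ≈ 0.00533333, n = 118
FV = $400.00 × ((1 + 0.064/12)^118 − 1) / (0.064/12)
FV = $400.00 × 163.729515
FV = $65,491.81

FV = PMT × ((1+r)^n - 1)/r = $65,491.81


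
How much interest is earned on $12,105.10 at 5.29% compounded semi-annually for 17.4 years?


Compound interest earned = final amount − principal.
A = P(1 + r/n)^(nt) = $12,105.10 × (1 + 0.0529/2)^(2 × 17.4) = $30,027.82
Interest = A − P = $30,027.82 − $12,105.10 = $17,922.72

Interest = A - P = $17,922.72


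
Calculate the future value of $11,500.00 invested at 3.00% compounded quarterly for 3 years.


Compound interest formula: A = P(1 + r/n)^(nt)
A = $11,500.00 × (1 + 0.03/4)^(4 × 3)
Growth factor: (1 + 0.03/4)^12 = 1.093807
A = $11,500.00 × 1.093807
A = $12,578.78

A = P(1 + r/n)^(nt) = $12,578.78


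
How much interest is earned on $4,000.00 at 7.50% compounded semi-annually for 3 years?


Compound interest earned = final amount − principal.
A = P(1 + r/n)^(nt) = $4,000.00 × (1 + 0.075/2)^(2 × 3) = $4,988.71
Interest = A − P = $4,988.71 − $4,000.00 = $988.71

Interest = A - P = $988.71


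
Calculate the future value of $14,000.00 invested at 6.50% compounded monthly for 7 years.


Compound interest formula: A = P(1 + r/n)^(nt)
A = $14,000.00 × (1 + 0.065/12)^(12 × 7)
Growth factor: (1 + 0.065/12)^84 = 1.574239
A = $14,000.00 × 1.574239
A = $22,039.35

A = P(1 + r/n)^(nt) = $22,039.35


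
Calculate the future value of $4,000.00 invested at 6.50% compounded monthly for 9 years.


Compound interest formula: A = P(1 + r/n)^(nt)
A = $4,000.00 × (1 + 0.065/12)^(12 × 9)
Growth factor: (1 + 0.065/12)^108 = 1.792160
A = $4,000.00 × 1.792160
A = $7,168.64

A = P(1 + r/n)^(nt) = $7,168.64


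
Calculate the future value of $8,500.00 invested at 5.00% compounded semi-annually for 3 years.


Compound interest formula: A = P(1 + r/n)^(nt)
A = $8,500.00 × (1 + 0.05/2)^(2 × 3)
Growth factor: (1 + 0.05/2)^6 = 1.159693
A = $8,500.00 × 1.159693
A = $9,857.39

A = P(1 + r/n)^(nt) = $9,857.39


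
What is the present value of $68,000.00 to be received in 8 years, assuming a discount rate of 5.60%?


Present value formula: PV = FV / (1 + r)^t
PV = $68,000.00 / (1 + 0.056)^8
PV = $68,000.00 / 1.5463626
PV = $43,974.16

PV = FV / (1 + r)^t = $43,974.16


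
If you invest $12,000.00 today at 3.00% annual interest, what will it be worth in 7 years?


Future value formula: FV = PV × (1 + r)^t
FV = $12,000.00 × (1 + 0.03)^7
FV = $12,000.00 × 1.229874
FV = $14,758.49

FV = PV × (1 + r)^t = $14,758.49


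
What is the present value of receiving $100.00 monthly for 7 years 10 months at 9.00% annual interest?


Present value of an ordinary annuity: PV = PMT × (1 − (1 + r)^(−n)) / r
Monthly rate r = 0.09/12 = 0.0075, n = 94
PV = $100.00 × (1 − (1 + 0.09/12)^(−94)) / (0.09/12)
PV = $100.00 × 67.278655
PV = $6,727.87

PV = PMT × (1-(1+r)^(-n))/r = $6,727.87


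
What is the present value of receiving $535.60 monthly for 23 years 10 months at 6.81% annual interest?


Present value of an ordinary annuity: PV = PMT × (1 − (1 + r)^(−n)) / r
Monthly rate r = 0.0681/12 = 0.005675, n = 286
PV = $535.60 × (1 − (1 + 0.0681/12)^(−286)) / (0.0681/12)
PV = $535.60 × 141.285760
PV = $75,672.65

PV = PMT × (1-(1+r)^(-n))/r = $75,672.65


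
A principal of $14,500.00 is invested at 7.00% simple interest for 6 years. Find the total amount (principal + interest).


Total amount formula: A = P(1 + rt) = P + P·r·t
Interest: I = P × r × t = $14,500.00 × 0.07 × 6 = $6,090.00
A = P + I = $14,500.00 + $6,090.00 = $20,590.00

A = P + I = P(1 + rt) = $20,590.00


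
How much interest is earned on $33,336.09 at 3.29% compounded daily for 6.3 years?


Compound interest earned = final amount − principal.
A = P(1 + r/n)^(nt) = $33,336.09 × (1 + 0.0329/365)^(365 × 6.3) = $41,013.50
Interest = A − P = $41,013.50 − $33,336.09 = $7,677.41

Interest = A - P = $7,677.41


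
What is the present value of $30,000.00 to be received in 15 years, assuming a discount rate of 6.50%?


Present value formula: PV = FV / (1 + r)^t
PV = $30,000.00 / (1 + 0.065)^15
PV = $30,000.00 / 2.571841
PV = $11,664.80

PV = FV / (1 + r)^t = $11,664.80


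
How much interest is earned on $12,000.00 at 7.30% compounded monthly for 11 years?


Compound interest earned = final amount − principal.
A = P(1 + r/n)^(nt) = $12,000.00 × (1 + 0.073/12)^(12 × 11) = $26,721.65
Interest = A − P = $26,721.65 − $12,000.00 = $14,721.65

Interest = A - P = $14,721.65


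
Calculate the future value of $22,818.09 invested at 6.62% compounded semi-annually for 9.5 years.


Compound interest formula: A = P(1 + r/n)^(nt)
A = $22,818.09 × (1 + 0.0662/2)^(2 × 9.5)
Growth factor: (1 + 0.0662/2)^19 = 1.8565424
A = $22,818.09 × 1.8565424
A = $42,362.75

A = P(1 + r/n)^(nt) = $42,362.75


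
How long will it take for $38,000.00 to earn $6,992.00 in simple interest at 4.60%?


Rearrange the simple interest formula for t:
I = P × r × t  ⇒  t = I / (P × r)
t = $6,992.00 / ($38,000.00 × 0.046)
t = 4

t = I/(P×r) = 4 years


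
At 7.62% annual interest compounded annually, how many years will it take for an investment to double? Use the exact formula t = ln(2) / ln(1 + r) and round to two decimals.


Doubling condition: (1 + r)^t = 2
Take ln of both sides: t × ln(1 + r) = ln(2)
t = ln(2) / ln(1 + r)
t = 0.693147 / 0.073436
t = 9.44

t = ln(2) / ln(1 + r) = 9.44 years


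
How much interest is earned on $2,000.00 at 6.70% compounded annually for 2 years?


Compound interest earned = final amount − principal.
A = P(1 + r/n)^(nt) = $2,000.00 × (1 + 0.067/1)^(1 × 2) = $2,276.98
Interest = A − P = $2,276.98 − $2,000.00 = $276.98

Interest = A - P = $276.98


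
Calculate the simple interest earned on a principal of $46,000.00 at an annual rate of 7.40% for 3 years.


Simple interest formula: I = P × r × t
I = $46,000.00 × 0.074 × 3
I = $10,212.00

I = P × r × t = $10,212.00


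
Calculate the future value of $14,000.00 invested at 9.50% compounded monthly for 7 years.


Compound interest formula: A = P(1 + r/n)^(nt)
A = $14,000.00 × (1 + 0.095/12)^(12 × 7)
Growth factor: (1 + 0.095/12)^84 = 1.939406
A = $14,000.00 × 1.939406
A = $27,151.68

A = P(1 + r/n)^(nt) = $27,151.68


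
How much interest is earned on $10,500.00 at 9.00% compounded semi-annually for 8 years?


Compound interest earned = final amount − principal.
A = P(1 + r/n)^(nt) = $10,500.00 × (1 + 0.09/2)^(2 × 8) = $21,234.89
Interest = A − P = $21,234.89 − $10,500.00 = $10,734.89

Interest = A - P = $10,734.89


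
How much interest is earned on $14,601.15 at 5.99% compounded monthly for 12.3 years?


Compound interest earned = final amount − principal.
A = P(1 + r/n)^(nt) = $14,601.15 × (1 + 0.0599/12)^(12 × 12.3) = $30,448.52
Interest = A − P = $30,448.52 − $14,601.15 = $15,847.37

Interest = A - P = $15,847.37


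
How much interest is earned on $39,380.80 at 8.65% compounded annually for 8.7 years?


Compound interest earned = final amount − principal.
A = P(1 + r/n)^(nt) = $39,380.80 × (1 + 0.0865/1)^(1 × 8.7) = $81,048.17
Interest = A − P = $81,048.17 − $39,380.80 = $41,667.37

Interest = A - P = $41,667.37


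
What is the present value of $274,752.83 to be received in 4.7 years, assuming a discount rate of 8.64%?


Present value formula: PV = FV / (1 + r)^t
PV = $274,752.83 / (1 + 0.0864)^4.7
PV = $274,752.83 / 1.4762226
PV = $186,118.83

PV = FV / (1 + r)^t = $186,118.83


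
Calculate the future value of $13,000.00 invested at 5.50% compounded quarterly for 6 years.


Compound interest formula: A = P(1 + r/n)^(nt)
A = $13,000.00 × (1 + 0.055/4)^(4 × 6)
Growth factor: (1 + 0.055/4)^24 = 1.3878445
A = $13,000.00 × 1.3878445
A = $18,041.98

A = P(1 + r/n)^(nt) = $18,041.98


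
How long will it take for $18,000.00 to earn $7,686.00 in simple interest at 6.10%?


Rearrange the simple interest formula for t:
I = P × r × t  ⇒  t = I / (P × r)
t = $7,686.00 / ($18,000.00 × 0.061)
t = 7

t = I/(P×r) = 7 years


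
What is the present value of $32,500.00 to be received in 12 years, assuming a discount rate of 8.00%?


Present value formula: PV = FV / (1 + r)^t
PV = $32,500.00 / (1 + 0.08)^12
PV = $32,500.00 / 2.518170
PV = $12,906.20

PV = FV / (1 + r)^t = $12,906.20


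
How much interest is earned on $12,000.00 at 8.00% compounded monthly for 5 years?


Compound interest earned = final amount − principal.
A = P(1 + r/n)^(nt) = $12,000.00 × (1 + 0.08/12)^(12 × 5) = $17,878.15
Interest = A − P = $17,878.15 − $12,000.00 = $5,878.15

Interest = A - P = $5,878.15


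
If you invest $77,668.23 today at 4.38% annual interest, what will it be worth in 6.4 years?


Future value formula: FV = PV × (1 + r)^t
FV = $77,668.23 × (1 + 0.0438)^6.4
FV = $77,668.23 × 1.3156812
FV = $102,186.63

FV = PV × (1 + r)^t = $102,186.63


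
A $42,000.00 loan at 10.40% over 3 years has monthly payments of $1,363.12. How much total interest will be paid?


Total paid over the life of the loan = PMT × n.
Total paid = $1,363.12 × 36 = $49,072.32
Total interest = total paid − principal = $49,072.32 − $42,000.00 = $7,072.32

Total interest = (PMT × n) - PV = $7,072.32


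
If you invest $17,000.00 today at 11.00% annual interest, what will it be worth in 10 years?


Future value formula: FV = PV × (1 + r)^t
FV = $17,000.00 × (1 + 0.11)^10
FV = $17,000.00 × 2.839421
FV = $48,270.16

FV = PV × (1 + r)^t = $48,270.16


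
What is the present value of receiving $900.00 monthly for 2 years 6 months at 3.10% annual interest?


Present value of an ordinary annuity: PV = PMT × (1 − (1 + r)^(−n)) / r
Monthly rate r = 0.031/12 ≈ 0.00258333, n = 30
PV = $900.00 × (1 − (1 + 0.031/12)^(−30)) / (0.031/12)
PV = $900.00 × 28.831158
PV = $25,948.04

PV = PMT × (1-(1+r)^(-n))/r = $25,948.04


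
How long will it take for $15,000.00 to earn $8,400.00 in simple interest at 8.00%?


Rearrange the simple interest formula for t:
I = P × r × t  ⇒  t = I / (P × r)
t = $8,400.00 / ($15,000.00 × 0.08)
t = 7

t = I/(P×r) = 7 years


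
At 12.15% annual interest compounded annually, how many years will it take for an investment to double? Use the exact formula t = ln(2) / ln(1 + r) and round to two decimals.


Doubling condition: (1 + r)^t = 2
Take ln of both sides: t × ln(1 + r) = ln(2)
t = ln(2) / ln(1 + r)
t = 0.693147 / 0.114667
t = 6.04

t = ln(2) / ln(1 + r) = 6.04 years


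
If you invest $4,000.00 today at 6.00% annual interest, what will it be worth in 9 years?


Future value formula: FV = PV × (1 + r)^t
FV = $4,000.00 × (1 + 0.06)^9
FV = $4,000.00 × 1.689479
FV = $6,757.92

FV = PV × (1 + r)^t = $6,757.92


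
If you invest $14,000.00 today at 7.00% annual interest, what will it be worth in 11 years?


Future value formula: FV = PV × (1 + r)^t
FV = $14,000.00 × (1 + 0.07)^11
FV = $14,000.00 × 2.104852
FV = $29,467.93

FV = PV × (1 + r)^t = $29,467.93


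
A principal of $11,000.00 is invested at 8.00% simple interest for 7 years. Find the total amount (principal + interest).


Total amount formula: A = P(1 + rt) = P + P·r·t
Interest: I = P × r × t = $11,000.00 × 0.08 × 7 = $6,160.00
A = P + I = $11,000.00 + $6,160.00 = $17,160.00

A = P + I = P(1 + rt) = $17,160.00


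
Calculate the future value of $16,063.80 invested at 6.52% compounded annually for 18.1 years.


Compound interest formula: A = P(1 + r/n)^(nt)
A = $16,063.80 × (1 + 0.0652/1)^(1 × 18.1)
Growth factor: (1 + 0.0652/1)^18.1 = 3.1369237
A = $16,063.80 × 3.1369237
A = $50,390.91

A = P(1 + r/n)^(nt) = $50,390.91


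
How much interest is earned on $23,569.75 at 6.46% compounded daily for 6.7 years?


Compound interest earned = final amount − principal.
A = P(1 + r/n)^(nt) = $23,569.75 × (1 + 0.0646/365)^(365 × 6.7) = $36,333.70
Interest = A − P = $36,333.70 − $23,569.75 = $12,763.95

Interest = A - P = $12,763.95


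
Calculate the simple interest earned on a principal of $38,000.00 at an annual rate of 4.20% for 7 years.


Simple interest formula: I = P × r × t
I = $38,000.00 × 0.042 × 7
I = $11,172.00

I = P × r × t = $11,172.00


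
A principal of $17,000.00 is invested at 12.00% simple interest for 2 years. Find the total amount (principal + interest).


Total amount formula: A = P(1 + rt) = P + P·r·t
Interest: I = P × r × t = $17,000.00 × 0.12 × 2 = $4,080.00
A = P + I = $17,000.00 + $4,080.00 = $21,080.00

A = P + I = P(1 + rt) = $21,080.00


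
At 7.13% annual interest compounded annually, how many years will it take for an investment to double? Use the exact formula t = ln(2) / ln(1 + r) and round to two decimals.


Doubling condition: (1 + r)^t = 2
Take ln of both sides: t × ln(1 + r) = ln(2)
t = ln(2) / ln(1 + r)
t = 0.693147 / 0.068873
t = 10.06

t = ln(2) / ln(1 + r) = 10.06 years


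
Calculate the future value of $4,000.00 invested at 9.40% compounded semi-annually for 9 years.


Compound interest formula: A = P(1 + r/n)^(nt)
A = $4,000.00 × (1 + 0.094/2)^(2 × 9)
Growth factor: (1 + 0.094/2)^18 = 2.285811
A = $4,000.00 × 2.285811
A = $9,143.24

A = P(1 + r/n)^(nt) = $9,143.24


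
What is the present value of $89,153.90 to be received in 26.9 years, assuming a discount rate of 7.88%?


Present value formula: PV = FV / (1 + r)^t
PV = $89,153.90 / (1 + 0.0788)^26.9
PV = $89,153.90 / 7.693274
PV = $11,588.55

PV = FV / (1 + r)^t = $11,588.55


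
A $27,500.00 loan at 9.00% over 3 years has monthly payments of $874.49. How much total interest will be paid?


Total paid over the life of the loan = PMT × n.
Total paid = $874.49 × 36 = $31,481.64
Total interest = total paid − principal = $31,481.64 − $27,500.00 = $3,981.64

Total interest = (PMT × n) - PV = $3,981.64


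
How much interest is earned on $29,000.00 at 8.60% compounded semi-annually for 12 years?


Compound interest earned = final amount − principal.
A = P(1 + r/n)^(nt) = $29,000.00 × (1 + 0.086/2)^(2 × 12) = $79,656.53
Interest = A − P = $79,656.53 − $29,000.00 = $50,656.53

Interest = A - P = $50,656.53


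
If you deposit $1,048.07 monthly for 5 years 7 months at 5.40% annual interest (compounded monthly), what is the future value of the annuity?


Future value of an ordinary annuity: FV = PMT × ((1 + r)^n − 1) / r
Monthly rate r = 0.054/12 = 0.0045, n = 67
FV = $1,048.07 × ((1 + 0.054/12)^67 − 1) / (0.054/12)
FV = $1,048.07 × 77.9935736
FV = $81,742.72

FV = PMT × ((1+r)^n - 1)/r = $81,742.72


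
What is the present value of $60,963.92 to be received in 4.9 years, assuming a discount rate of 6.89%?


Present value formula: PV = FV / (1 + r)^t
PV = $60,963.92 / (1 + 0.0689)^4.9
PV = $60,963.92 / 1.3860908
PV = $43,982.63

PV = FV / (1 + r)^t = $43,982.63


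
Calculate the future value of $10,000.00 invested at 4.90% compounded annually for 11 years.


Compound interest formula: A = P(1 + r/n)^(nt)
A = $10,000.00 × (1 + 0.049/1)^(1 × 11)
Growth factor: (1 + 0.049/1)^11 = 1.692507
A = $10,000.00 × 1.692507
A = $16,925.07

A = P(1 + r/n)^(nt) = $16,925.07


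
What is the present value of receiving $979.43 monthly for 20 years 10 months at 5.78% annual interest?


Present value of an ordinary annuity: PV = PMT × (1 − (1 + r)^(−n)) / r
Monthly rate r = 0.0578/12 ≈ 0.00481667, n = 250
PV = $979.43 × (1 − (1 + 0.0578/12)^(−250)) / (0.0578/12)
PV = $979.43 × 145.160520
PV = $142,174.57

PV = PMT × (1-(1+r)^(-n))/r = $142,174.57


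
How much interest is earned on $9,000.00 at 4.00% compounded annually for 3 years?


Compound interest earned = final amount − principal.
A = P(1 + r/n)^(nt) = $9,000.00 × (1 + 0.04/1)^(1 × 3) = $10,123.78
Interest = A − P = $10,123.78 − $9,000.00 = $1,123.78

Interest = A - P = $1,123.78


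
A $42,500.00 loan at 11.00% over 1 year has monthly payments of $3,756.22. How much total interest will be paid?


Total paid over the life of the loan = PMT × n.
Total paid = $3,756.22 × 12 = $45,074.64
Total interest = total paid − principal = $45,074.64 − $42,500.00 = $2,574.64

Total interest = (PMT × n) - PV = $2,574.64


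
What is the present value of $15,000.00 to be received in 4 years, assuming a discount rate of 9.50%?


Present value formula: PV = FV / (1 + r)^t
PV = $15,000.00 / (1 + 0.095)^4
PV = $15,000.00 / 1.437661
PV = $10,433.61

PV = FV / (1 + r)^t = $10,433.61


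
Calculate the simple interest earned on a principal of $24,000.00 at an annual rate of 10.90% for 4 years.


Simple interest formula: I = P × r × t
I = $24,000.00 × 0.109 × 4
I = $10,464.00

I = P × r × t = $10,464.00


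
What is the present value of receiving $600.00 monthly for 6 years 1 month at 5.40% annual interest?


Present value of an ordinary annuity: PV = PMT × (1 − (1 + r)^(−n)) / r
Monthly rate r = 0.054/12 = 0.0045, n = 73
PV = $600.00 × (1 − (1 + 0.054/12)^(−73)) / (0.054/12)
PV = $600.00 × 62.103621
PV = $37,262.17

PV = PMT × (1-(1+r)^(-n))/r = $37,262.17


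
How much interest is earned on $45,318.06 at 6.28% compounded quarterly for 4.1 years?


Compound interest earned = final amount − principal.
A = P(1 + r/n)^(nt) = $45,318.06 × (1 + 0.0628/4)^(4 × 4.1) = $58,509.28
Interest = A − P = $58,509.28 − $45,318.06 = $13,191.22

Interest = A - P = $13,191.22


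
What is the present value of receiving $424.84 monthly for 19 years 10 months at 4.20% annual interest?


Present value of an ordinary annuity: PV = PMT × (1 − (1 + r)^(−n)) / r
Monthly rate r = 0.042/12 = 0.0035, n = 238
PV = $424.84 × (1 − (1 + 0.042/12)^(−238)) / (0.042/12)
PV = $424.84 × 161.321191
PV = $68,535.69

PV = PMT × (1-(1+r)^(-n))/r = $68,535.69


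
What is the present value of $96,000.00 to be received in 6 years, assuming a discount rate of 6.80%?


Present value formula: PV = FV / (1 + r)^t
PV = $96,000.00 / (1 + 0.068)^6
PV = $96,000.00 / 1.4839782
PV = $64,690.98

PV = FV / (1 + r)^t = $64,690.98


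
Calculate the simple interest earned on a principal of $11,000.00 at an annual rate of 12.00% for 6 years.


Simple interest formula: I = P × r × t
I = $11,000.00 × 0.12 × 6
I = $7,920.00

I = P × r × t = $7,920.00


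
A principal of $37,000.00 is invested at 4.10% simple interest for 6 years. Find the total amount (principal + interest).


Total amount formula: A = P(1 + rt) = P + P·r·t
Interest: I = P × r × t = $37,000.00 × 0.041 × 6 = $9,102.00
A = P + I = $37,000.00 + $9,102.00 = $46,102.00

A = P + I = P(1 + rt) = $46,102.00


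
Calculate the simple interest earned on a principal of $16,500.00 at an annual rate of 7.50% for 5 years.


Simple interest formula: I = P × r × t
I = $16,500.00 × 0.075 × 5
I = $6,187.50

I = P × r × t = $6,187.50


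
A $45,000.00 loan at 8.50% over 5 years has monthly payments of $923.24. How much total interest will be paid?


Total paid over the life of the loan = PMT × n.
Total paid = $923.24 × 60 = $55,394.40
Total interest = total paid − principal = $55,394.40 − $45,000.00 = $10,394.40

Total interest = (PMT × n) - PV = $10,394.40


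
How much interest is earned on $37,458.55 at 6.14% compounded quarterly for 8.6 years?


Compound interest earned = final amount − principal.
A = P(1 + r/n)^(nt) = $37,458.55 × (1 + 0.0614/4)^(4 × 8.6) = $63,260.64
Interest = A − P = $63,260.64 − $37,458.55 = $25,802.09

Interest = A - P = $25,802.09


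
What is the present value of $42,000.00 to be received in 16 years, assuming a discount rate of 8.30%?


Present value formula: PV = FV / (1 + r)^t
PV = $42,000.00 / (1 + 0.083)^16
PV = $42,000.00 / 3.581420
PV = $11,727.19

PV = FV / (1 + r)^t = $11,727.19


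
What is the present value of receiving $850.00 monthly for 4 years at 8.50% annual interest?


Present value of an ordinary annuity: PV = PMT × (1 − (1 + r)^(−n)) / r
Monthly rate r = 0.085/12 ≈ 0.00708333, n = 48
PV = $850.00 × (1 − (1 + 0.085/12)^(−48)) / (0.085/12)
PV = $850.00 × 40.570744
PV = $34,485.13

PV = PMT × (1-(1+r)^(-n))/r = $34,485.13


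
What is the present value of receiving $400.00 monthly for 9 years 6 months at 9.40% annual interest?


Present value of an ordinary annuity: PV = PMT × (1 − (1 + r)^(−n)) / r
Monthly rate r = 0.094/12 ≈ 0.00783333, n = 114
PV = $400.00 × (1 − (1 + 0.094/12)^(−114)) / (0.094/12)
PV = $400.00 × 75.210296
PV = $30,084.12

PV = PMT × (1-(1+r)^(-n))/r = $30,084.12


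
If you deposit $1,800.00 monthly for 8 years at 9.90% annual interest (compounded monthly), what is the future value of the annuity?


Future value of an ordinary annuity: FV = PMT × ((1 + r)^n − 1) / r
Monthly rate r = 0.099/12 = 0.00825, n = 96
FV = $1,800.00 × ((1 + 0.099/12)^96 − 1) / (0.099/12)
FV = $1,800.00 × 145.532823
FV = $261,959.08

FV = PMT × ((1+r)^n - 1)/r = $261,959.08


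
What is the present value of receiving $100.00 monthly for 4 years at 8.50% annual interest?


Present value of an ordinary annuity: PV = PMT × (1 − (1 + r)^(−n)) / r
Monthly rate r = 0.085/12 ≈ 0.00708333, n = 48
PV = $100.00 × (1 − (1 + 0.085/12)^(−48)) / (0.085/12)
PV = $100.00 × 40.570744
PV = $4,057.07

PV = PMT × (1-(1+r)^(-n))/r = $4,057.07


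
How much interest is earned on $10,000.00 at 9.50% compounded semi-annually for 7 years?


Compound interest earned = final amount − principal.
A = P(1 + r/n)^(nt) = $10,000.00 × (1 + 0.095/2)^(2 × 7) = $19,149.46
Interest = A − P = $19,149.46 − $10,000.00 = $9,149.46

Interest = A - P = $9,149.46


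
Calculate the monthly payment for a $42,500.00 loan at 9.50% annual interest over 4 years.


Loan payment formula: PMT = PV × r / (1 − (1 + r)^(−n))
Monthly rate r = 0.095/12 ≈ 0.00791667, n = 48 months
Denominator: 1 − (1 + 0.095/12)^(−48) = 0.315115
PMT = $42,500.00 × (0.095/12) / 0.315115
PMT = $1,067.73 per month

PMT = PV × r / (1-(1+r)^(-n)) = $1,067.73/month


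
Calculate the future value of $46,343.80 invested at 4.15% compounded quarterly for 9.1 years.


Compound interest formula: A = P(1 + r/n)^(nt)
A = $46,343.80 × (1 + 0.0415/4)^(4 × 9.1)
Growth factor: (1 + 0.0415/4)^36.4 = 1.45601665
A = $46,343.80 × 1.45601665
A = $67,477.34

A = P(1 + r/n)^(nt) = $67,477.34
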